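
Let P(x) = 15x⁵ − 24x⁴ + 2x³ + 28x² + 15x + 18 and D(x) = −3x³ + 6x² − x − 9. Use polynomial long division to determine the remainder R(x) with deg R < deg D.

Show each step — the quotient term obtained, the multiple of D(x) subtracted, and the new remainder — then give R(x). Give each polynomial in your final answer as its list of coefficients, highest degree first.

R = [-1, -6, -9]

Step 1: lead(15x⁵ − 24x⁴ + 2x³ + 28x² + 15x + 18) ÷ lead(D) = 15x⁵ ÷ −3x³ = −5x². Subtract (−5x²)·D = 15x⁵ − 30x⁴ + 5x³ + 45x². Remainder: 6x⁴ − 3x³ − 17x² + 15x + 18.
Step 2: lead(6x⁴ − 3x³ − 17x² + 15x + 18) ÷ lead(D) = 6x⁴ ÷ −3x³ = −2x. Subtract (−2x)·D = 6x⁴ − 12x³ + 2x² + 18x. Remainder: 9x³ − 19x² − 3x + 18.
Step 3: lead(9x³ − 19x² − 3x + 18) ÷ lead(D) = 9x³ ÷ −3x³ = −3. Subtract (−3)·D = 9x³ − 18x² + 3x + 27. Remainder: −x² − 6x − 9.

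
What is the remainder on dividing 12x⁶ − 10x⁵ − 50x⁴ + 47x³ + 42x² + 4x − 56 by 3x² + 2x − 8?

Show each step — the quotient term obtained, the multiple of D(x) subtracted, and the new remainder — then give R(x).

Step 1: lead(12x⁶ − 10x⁵ − 50x⁴ + 47x³ + 42x² + 4x − 56) ÷ lead(D) = 12x⁶ ÷ 3x² = 4x⁴. Subtract (4x⁴)·D = 12x⁶ + 8x⁵ − 32x⁴. Remainder: −18x⁵ − 18x⁴ + 47x³ + 42x² + 4x − 56.
Step 2: lead(−18x⁵ − 18x⁴ + 47x³ + 42x² + 4x − 56) ÷ lead(D) = −18x⁵ ÷ 3x² = −6x³. Subtract (−6x³)·D = −18x⁵ − 12x⁴ + 48x³. Remainder: −6x⁴ − x³ + 42x² + 4x − 56.
Step 3: lead(−6x⁴ − x³ + 42x² + 4x − 56) ÷ lead(D) = −6x⁴ ÷ 3x² = −2x². Subtract (−2x²)·D = −6x⁴ − 4x³ + 16x². Remainder: 3x³ + 26x² + 4x − 56.
Step 4: lead(3x³ + 26x² + 4x − 56) ÷ lead(D) = 3x³ ÷ 3x² = x. Subtract (x)·D = 3x³ + 2x² − 8x. Remainder: 24x² + 12x − 56.
Step 5: lead(24x² + 12x − 56) ÷ lead(D) = 24x² ÷ 3x² = 8. Subtract (8)·D = 24x² + 16x − 64. Remainder: −4x + 8.

R(x) = −4x + 8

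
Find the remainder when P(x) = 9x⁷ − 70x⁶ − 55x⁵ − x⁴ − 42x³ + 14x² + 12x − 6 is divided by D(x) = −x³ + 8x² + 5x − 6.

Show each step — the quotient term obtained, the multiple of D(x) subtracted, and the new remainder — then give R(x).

R(x) = −7x² − 6x − 6

Step 1: lead(9x⁷ − 70x⁶ − 55x⁵ − x⁴ − 42x³ + 14x² + 12x − 6) ÷ lead(D) = 9x⁷ ÷ −x³ = −9x⁴. Subtract (−9x⁴)·D = 9x⁷ − 72x⁶ − 45x⁵ + 54x⁴. Remainder: 2x⁶ − 10x⁵ − 55x⁴ − 42x³ + 14x² + 12x − 6.
Step 2: lead(2x⁶ − 10x⁵ − 55x⁴ − 42x³ + 14x² + 12x − 6) ÷ lead(D) = 2x⁶ ÷ −x³ = −2x³. Subtract (−2x³)·D = 2x⁶ − 16x⁵ − 10x⁴ + 12x³. Remainder: 6x⁵ − 45x⁴ − 54x³ + 14x² + 12x − 6.
Step 3: lead(6x⁵ − 45x⁴ − 54x³ + 14x² + 12x − 6) ÷ lead(D) = 6x⁵ ÷ −x³ = −6x². Subtract (−6x²)·D = 6x⁵ − 48x⁴ − 30x³ + 36x². Remainder: 3x⁴ − 24x³ − 22x² + 12x − 6.
Step 4: lead(3x⁴ − 24x³ − 22x² + 12x − 6) ÷ lead(D) = 3x⁴ ÷ −x³ = −3x. Subtract (−3x)·D = 3x⁴ − 24x³ − 15x² + 18x. Remainder: −7x² − 6x − 6.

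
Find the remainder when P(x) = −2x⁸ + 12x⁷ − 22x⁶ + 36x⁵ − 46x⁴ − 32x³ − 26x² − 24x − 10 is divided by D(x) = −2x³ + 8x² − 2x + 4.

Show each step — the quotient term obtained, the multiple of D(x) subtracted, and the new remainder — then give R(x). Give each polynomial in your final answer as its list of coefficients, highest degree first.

R = [-2]

Step 1: lead(−2x⁸ + 12x⁷ − 22x⁶ + 36x⁵ − 46x⁴ − 32x³ − 26x² − 24x − 10) ÷ lead(D) = −2x⁸ ÷ −2x³ = x⁵. Subtract (x⁵)·D = −2x⁸ + 8x⁷ − 2x⁶ + 4x⁵. Remainder: 4x⁷ − 20x⁶ + 32x⁵ − 46x⁴ − 32x³ − 26x² − 24x − 10.
Step 2: lead(4x⁷ − 20x⁶ + 32x⁵ − 46x⁴ − 32x³ − 26x² − 24x − 10) ÷ lead(D) = 4x⁷ ÷ −2x³ = −2x⁴. Subtract (−2x⁴)·D = 4x⁷ − 16x⁶ + 4x⁵ − 8x⁴. Remainder: −4x⁶ + 28x⁵ − 38x⁴ − 32x³ − 26x² − 24x − 10.
Step 3: lead(−4x⁶ + 28x⁵ − 38x⁴ − 32x³ − 26x² − 24x − 10) ÷ lead(D) = −4x⁶ ÷ −2x³ = 2x³. Subtract (2x³)·D = −4x⁶ + 16x⁵ − 4x⁴ + 8x³. Remainder: 12x⁵ − 34x⁴ − 40x³ − 26x² − 24x − 10.
Step 4: lead(12x⁵ − 34x⁴ − 40x³ − 26x² − 24x − 10) ÷ lead(D) = 12x⁵ ÷ −2x³ = −6x². Subtract (−6x²)·D = 12x⁵ − 48x⁴ + 12x³ − 24x². Remainder: 14x⁴ − 52x³ − 2x² − 24x − 10.
Step 5: lead(14x⁴ − 52x³ − 2x² − 24x − 10) ÷ lead(D) = 14x⁴ ÷ −2x³ = −7x. Subtract (−7x)·D = 14x⁴ − 56x³ + 14x² − 28x. Remainder: 4x³ − 16x² + 4x − 10.
Step 6: lead(4x³ − 16x² + 4x − 10) ÷ lead(D) = 4x³ ÷ −2x³ = −2. Subtract (−2)·D = 4x³ − 16x² + 4x − 8. Remainder: −2.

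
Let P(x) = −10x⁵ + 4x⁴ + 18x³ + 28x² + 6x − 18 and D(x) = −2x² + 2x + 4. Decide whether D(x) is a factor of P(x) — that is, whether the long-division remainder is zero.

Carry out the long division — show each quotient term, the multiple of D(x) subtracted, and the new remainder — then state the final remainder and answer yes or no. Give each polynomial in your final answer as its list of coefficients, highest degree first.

Step 1: lead(−10x⁵ + 4x⁴ + 18x³ + 28x² + 6x − 18) ÷ lead(D) = −10x⁵ ÷ −2x² = 5x³. Subtract (5x³)·D = −10x⁵ + 10x⁴ + 20x³. Remainder: −6x⁴ − 2x³ + 28x² + 6x − 18.
Step 2: lead(−6x⁴ − 2x³ + 28x² + 6x − 18) ÷ lead(D) = −6x⁴ ÷ −2x² = 3x². Subtract (3x²)·D = −6x⁴ + 6x³ + 12x². Remainder: −8x³ + 16x² + 6x − 18.
Step 3: lead(−8x³ + 16x² + 6x − 18) ÷ lead(D) = −8x³ ÷ −2x² = 4x. Subtract (4x)·D = −8x³ + 8x² + 16x. Remainder: 8x² − 10x − 18.
Step 4: lead(8x² − 10x − 18) ÷ lead(D) = 8x² ÷ −2x² = −4. Subtract (−4)·D = 8x² − 8x − 16. Remainder: −2x − 2.

R = [-2, -2], so D(x) is not a factor of P(x). no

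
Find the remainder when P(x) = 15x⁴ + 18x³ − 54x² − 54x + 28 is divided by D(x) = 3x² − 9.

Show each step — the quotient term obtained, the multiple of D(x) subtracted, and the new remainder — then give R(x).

Step 1: lead(15x⁴ + 18x³ − 54x² − 54x + 28) ÷ lead(D) = 15x⁴ ÷ 3x² = 5x². Subtract (5x²)·D = 15x⁴ − 45x². Remainder: 18x³ − 9x² − 54x + 28.
Step 2: lead(18x³ − 9x² − 54x + 28) ÷ lead(D) = 18x³ ÷ 3x² = 6x. Subtract (6x)·D = 18x³ − 54x. Remainder: −9x² + 28.
Step 3: lead(−9x² + 28) ÷ lead(D) = −9x² ÷ 3x² = −3. Subtract (−3)·D = −9x² + 27. Remainder: 1.

R(x) = 1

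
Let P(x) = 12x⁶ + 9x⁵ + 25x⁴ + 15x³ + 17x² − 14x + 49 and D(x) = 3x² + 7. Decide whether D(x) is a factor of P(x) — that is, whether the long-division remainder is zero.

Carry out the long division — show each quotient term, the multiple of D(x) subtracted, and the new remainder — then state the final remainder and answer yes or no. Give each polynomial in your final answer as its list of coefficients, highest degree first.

R = [-7], so D(x) is not a factor of P(x). no

Step 1: lead(12x⁶ + 9x⁵ + 25x⁴ + 15x³ + 17x² − 14x + 49) ÷ lead(D) = 12x⁶ ÷ 3x² = 4x⁴. Subtract (4x⁴)·D = 12x⁶ + 28x⁴. Remainder: 9x⁵ − 3x⁴ + 15x³ + 17x² − 14x + 49.
Step 2: lead(9x⁵ − 3x⁴ + 15x³ + 17x² − 14x + 49) ÷ lead(D) = 9x⁵ ÷ 3x² = 3x³. Subtract (3x³)·D = 9x⁵ + 21x³. Remainder: −3x⁴ − 6x³ + 17x² − 14x + 49.
Step 3: lead(−3x⁴ − 6x³ + 17x² − 14x + 49) ÷ lead(D) = −3x⁴ ÷ 3x² = −x². Subtract (−x²)·D = −3x⁴ − 7x². Remainder: −6x³ + 24x² − 14x + 49.
Step 4: lead(−6x³ + 24x² − 14x + 49) ÷ lead(D) = −6x³ ÷ 3x² = −2x. Subtract (−2x)·D = −6x³ − 14x. Remainder: 24x² + 49.
Step 5: lead(24x² + 49) ÷ lead(D) = 24x² ÷ 3x² = 8. Subtract (8)·D = 24x² + 56. Remainder: −7.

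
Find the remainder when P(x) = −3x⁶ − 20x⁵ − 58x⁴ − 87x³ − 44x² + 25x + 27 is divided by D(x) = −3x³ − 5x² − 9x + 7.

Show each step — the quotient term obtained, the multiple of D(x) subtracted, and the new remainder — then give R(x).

Step 1: lead(−3x⁶ − 20x⁵ − 58x⁴ − 87x³ − 44x² + 25x + 27) ÷ lead(D) = −3x⁶ ÷ −3x³ = x³. Subtract (x³)·D = −3x⁶ − 5x⁵ − 9x⁴ + 7x³. Remainder: −15x⁵ − 49x⁴ − 94x³ − 44x² + 25x + 27.
Step 2: lead(−15x⁵ − 49x⁴ − 94x³ − 44x² + 25x + 27) ÷ lead(D) = −15x⁵ ÷ −3x³ = 5x². Subtract (5x²)·D = −15x⁵ − 25x⁴ − 45x³ + 35x². Remainder: −24x⁴ − 49x³ − 79x² + 25x + 27.
Step 3: lead(−24x⁴ − 49x³ − 79x² + 25x + 27) ÷ lead(D) = −24x⁴ ÷ −3x³ = 8x. Subtract (8x)·D = −24x⁴ − 40x³ − 72x² + 56x. Remainder: −9x³ − 7x² − 31x + 27.
Step 4: lead(−9x³ − 7x² − 31x + 27) ÷ lead(D) = −9x³ ÷ −3x³ = 3. Subtract (3)·D = −9x³ − 15x² − 27x + 21. Remainder: 8x² − 4x + 6.

R(x) = 8x² − 4x + 6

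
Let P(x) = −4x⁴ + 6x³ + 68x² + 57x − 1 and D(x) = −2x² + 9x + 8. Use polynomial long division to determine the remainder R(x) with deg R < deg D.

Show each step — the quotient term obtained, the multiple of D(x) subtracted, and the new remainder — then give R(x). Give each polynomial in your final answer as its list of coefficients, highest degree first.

R = [-9]

Step 1: lead(−4x⁴ + 6x³ + 68x² + 57x − 1) ÷ lead(D) = −4x⁴ ÷ −2x² = 2x². Subtract (2x²)·D = −4x⁴ + 18x³ + 16x². Remainder: −12x³ + 52x² + 57x − 1.
Step 2: lead(−12x³ + 52x² + 57x − 1) ÷ lead(D) = −12x³ ÷ −2x² = 6x. Subtract (6x)·D = −12x³ + 54x² + 48x. Remainder: −2x² + 9x − 1.
Step 3: lead(−2x² + 9x − 1) ÷ lead(D) = −2x² ÷ −2x² = 1. Subtract (1)·D = −2x² + 9x + 8. Remainder: −9.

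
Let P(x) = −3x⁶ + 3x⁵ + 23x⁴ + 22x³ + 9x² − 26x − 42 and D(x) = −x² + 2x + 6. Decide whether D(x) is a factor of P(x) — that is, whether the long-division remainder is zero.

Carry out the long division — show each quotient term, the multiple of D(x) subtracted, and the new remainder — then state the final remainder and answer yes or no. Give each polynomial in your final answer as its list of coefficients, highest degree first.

Step 1: lead(−3x⁶ + 3x⁵ + 23x⁴ + 22x³ + 9x² − 26x − 42) ÷ lead(D) = −3x⁶ ÷ −x² = 3x⁴. Subtract (3x⁴)·D = −3x⁶ + 6x⁵ + 18x⁴. Remainder: −3x⁵ + 5x⁴ + 22x³ + 9x² − 26x − 42.
Step 2: lead(−3x⁵ + 5x⁴ + 22x³ + 9x² − 26x − 42) ÷ lead(D) = −3x⁵ ÷ −x² = 3x³. Subtract (3x³)·D = −3x⁵ + 6x⁴ + 18x³. Remainder: −x⁴ + 4x³ + 9x² − 26x − 42.
Step 3: lead(−x⁴ + 4x³ + 9x² − 26x − 42) ÷ lead(D) = −x⁴ ÷ −x² = x². Subtract (x²)·D = −x⁴ + 2x³ + 6x². Remainder: 2x³ + 3x² − 26x − 42.
Step 4: lead(2x³ + 3x² − 26x − 42) ÷ lead(D) = 2x³ ÷ −x² = −2x. Subtract (−2x)·D = 2x³ − 4x² − 12x. Remainder: 7x² − 14x − 42.
Step 5: lead(7x² − 14x − 42) ÷ lead(D) = 7x² ÷ −x² = −7. Subtract (−7)·D = 7x² − 14x − 42. Remainder: 0.

R = [0], so D(x) is a factor of P(x). yes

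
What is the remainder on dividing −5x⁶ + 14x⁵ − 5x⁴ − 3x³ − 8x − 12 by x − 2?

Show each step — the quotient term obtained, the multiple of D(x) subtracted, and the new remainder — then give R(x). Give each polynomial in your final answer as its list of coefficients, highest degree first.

Step 1: lead(−5x⁶ + 14x⁵ − 5x⁴ − 3x³ − 8x − 12) ÷ lead(D) = −5x⁶ ÷ x = −5x⁵. Subtract (−5x⁵)·D = −5x⁶ + 10x⁵. Remainder: 4x⁵ − 5x⁴ − 3x³ − 8x − 12.
Step 2: lead(4x⁵ − 5x⁴ − 3x³ − 8x − 12) ÷ lead(D) = 4x⁵ ÷ x = 4x⁴. Subtract (4x⁴)·D = 4x⁵ − 8x⁴. Remainder: 3x⁴ − 3x³ − 8x − 12.
Step 3: lead(3x⁴ − 3x³ − 8x − 12) ÷ lead(D) = 3x⁴ ÷ x = 3x³. Subtract (3x³)·D = 3x⁴ − 6x³. Remainder: 3x³ − 8x − 12.
Step 4: lead(3x³ − 8x − 12) ÷ lead(D) = 3x³ ÷ x = 3x². Subtract (3x²)·D = 3x³ − 6x². Remainder: 6x² − 8x − 12.
Step 5: lead(6x² − 8x − 12) ÷ lead(D) = 6x² ÷ x = 6x. Subtract (6x)·D = 6x² − 12x. Remainder: 4x − 12.
Step 6: lead(4x − 12) ÷ lead(D) = 4x ÷ x = 4. Subtract (4)·D = 4x − 8. Remainder: −4.

R = [-4]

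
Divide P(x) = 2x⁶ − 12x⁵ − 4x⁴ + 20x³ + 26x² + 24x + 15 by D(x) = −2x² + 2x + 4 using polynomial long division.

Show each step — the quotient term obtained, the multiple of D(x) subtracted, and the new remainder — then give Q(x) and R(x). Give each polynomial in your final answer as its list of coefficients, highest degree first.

Q = [-1, 5, 5, 5, 2]; R = [7]

Step 1: lead(2x⁶ − 12x⁵ − 4x⁴ + 20x³ + 26x² + 24x + 15) ÷ lead(D) = 2x⁶ ÷ −2x² = −x⁴. Subtract (−x⁴)·D = 2x⁶ − 2x⁵ − 4x⁴. Remainder: −10x⁵ + 20x³ + 26x² + 24x + 15.
Step 2: lead(−10x⁵ + 20x³ + 26x² + 24x + 15) ÷ lead(D) = −10x⁵ ÷ −2x² = 5x³. Subtract (5x³)·D = −10x⁵ + 10x⁴ + 20x³. Remainder: −10x⁴ + 26x² + 24x + 15.
Step 3: lead(−10x⁴ + 26x² + 24x + 15) ÷ lead(D) = −10x⁴ ÷ −2x² = 5x². Subtract (5x²)·D = −10x⁴ + 10x³ + 20x². Remainder: −10x³ + 6x² + 24x + 15.
Step 4: lead(−10x³ + 6x² + 24x + 15) ÷ lead(D) = −10x³ ÷ −2x² = 5x. Subtract (5x)·D = −10x³ + 10x² + 20x. Remainder: −4x² + 4x + 15.
Step 5: lead(−4x² + 4x + 15) ÷ lead(D) = −4x² ÷ −2x² = 2. Subtract (2)·D = −4x² + 4x + 8. Remainder: 7.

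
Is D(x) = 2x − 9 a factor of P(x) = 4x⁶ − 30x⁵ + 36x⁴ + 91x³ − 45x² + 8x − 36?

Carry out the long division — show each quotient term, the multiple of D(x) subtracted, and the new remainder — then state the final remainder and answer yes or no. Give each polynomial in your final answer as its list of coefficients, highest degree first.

Step 1: lead(4x⁶ − 30x⁵ + 36x⁴ + 91x³ − 45x² + 8x − 36) ÷ lead(D) = 4x⁶ ÷ 2x = 2x⁵. Subtract (2x⁵)·D = 4x⁶ − 18x⁵. Remainder: −12x⁵ + 36x⁴ + 91x³ − 45x² + 8x − 36.
Step 2: lead(−12x⁵ + 36x⁴ + 91x³ − 45x² + 8x − 36) ÷ lead(D) = −12x⁵ ÷ 2x = −6x⁴. Subtract (−6x⁴)·D = −12x⁵ + 54x⁴. Remainder: −18x⁴ + 91x³ − 45x² + 8x − 36.
Step 3: lead(−18x⁴ + 91x³ − 45x² + 8x − 36) ÷ lead(D) = −18x⁴ ÷ 2x = −9x³. Subtract (−9x³)·D = −18x⁴ + 81x³. Remainder: 10x³ − 45x² + 8x − 36.
Step 4: lead(10x³ − 45x² + 8x − 36) ÷ lead(D) = 10x³ ÷ 2x = 5x². Subtract (5x²)·D = 10x³ − 45x². Remainder: 8x − 36.
Step 5: lead(8x − 36) ÷ lead(D) = 8x ÷ 2x = 4. Subtract (4)·D = 8x − 36. Remainder: 0.

R = [0], so D(x) is a factor of P(x). yes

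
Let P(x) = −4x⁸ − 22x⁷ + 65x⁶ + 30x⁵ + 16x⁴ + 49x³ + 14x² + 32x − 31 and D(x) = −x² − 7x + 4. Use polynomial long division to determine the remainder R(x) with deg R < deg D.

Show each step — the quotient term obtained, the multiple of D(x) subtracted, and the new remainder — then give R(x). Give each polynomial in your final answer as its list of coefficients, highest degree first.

Step 1: lead(−4x⁸ − 22x⁷ + 65x⁶ + 30x⁵ + 16x⁴ + 49x³ + 14x² + 32x − 31) ÷ lead(D) = −4x⁸ ÷ −x² = 4x⁶. Subtract (4x⁶)·D = −4x⁸ − 28x⁷ + 16x⁶. Remainder: 6x⁷ + 49x⁶ + 30x⁵ + 16x⁴ + 49x³ + 14x² + 32x − 31.
Step 2: lead(6x⁷ + 49x⁶ + 30x⁵ + 16x⁴ + 49x³ + 14x² + 32x − 31) ÷ lead(D) = 6x⁷ ÷ −x² = −6x⁵. Subtract (−6x⁵)·D = 6x⁷ + 42x⁶ − 24x⁵. Remainder: 7x⁶ + 54x⁵ + 16x⁴ + 49x³ + 14x² + 32x − 31.
Step 3: lead(7x⁶ + 54x⁵ + 16x⁴ + 49x³ + 14x² + 32x − 31) ÷ lead(D) = 7x⁶ ÷ −x² = −7x⁴. Subtract (−7x⁴)·D = 7x⁶ + 49x⁵ − 28x⁴. Remainder: 5x⁵ + 44x⁴ + 49x³ + 14x² + 32x − 31.
Step 4: lead(5x⁵ + 44x⁴ + 49x³ + 14x² + 32x − 31) ÷ lead(D) = 5x⁵ ÷ −x² = −5x³. Subtract (−5x³)·D = 5x⁵ + 35x⁴ − 20x³. Remainder: 9x⁴ + 69x³ + 14x² + 32x − 31.
Step 5: lead(9x⁴ + 69x³ + 14x² + 32x − 31) ÷ lead(D) = 9x⁴ ÷ −x² = −9x². Subtract (−9x²)·D = 9x⁴ + 63x³ − 36x². Remainder: 6x³ + 50x² + 32x − 31.
Step 6: lead(6x³ + 50x² + 32x − 31) ÷ lead(D) = 6x³ ÷ −x² = −6x. Subtract (−6x)·D = 6x³ + 42x² − 24x. Remainder: 8x² + 56x − 31.
Step 7: lead(8x² + 56x − 31) ÷ lead(D) = 8x² ÷ −x² = −8. Subtract (−8)·D = 8x² + 56x − 32. Remainder: 1.

R = [1]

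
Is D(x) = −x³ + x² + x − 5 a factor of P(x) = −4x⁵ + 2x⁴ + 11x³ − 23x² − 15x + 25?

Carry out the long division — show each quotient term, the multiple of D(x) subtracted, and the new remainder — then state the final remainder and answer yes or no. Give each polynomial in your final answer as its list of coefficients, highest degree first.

Step 1: lead(−4x⁵ + 2x⁴ + 11x³ − 23x² − 15x + 25) ÷ lead(D) = −4x⁵ ÷ −x³ = 4x². Subtract (4x²)·D = −4x⁵ + 4x⁴ + 4x³ − 20x². Remainder: −2x⁴ + 7x³ − 3x² − 15x + 25.
Step 2: lead(−2x⁴ + 7x³ − 3x² − 15x + 25) ÷ lead(D) = −2x⁴ ÷ −x³ = 2x. Subtract (2x)·D = −2x⁴ + 2x³ + 2x² − 10x. Remainder: 5x³ − 5x² − 5x + 25.
Step 3: lead(5x³ − 5x² − 5x + 25) ÷ lead(D) = 5x³ ÷ −x³ = −5. Subtract (−5)·D = 5x³ − 5x² − 5x + 25. Remainder: 0.

R = [0], so D(x) is a factor of P(x). yes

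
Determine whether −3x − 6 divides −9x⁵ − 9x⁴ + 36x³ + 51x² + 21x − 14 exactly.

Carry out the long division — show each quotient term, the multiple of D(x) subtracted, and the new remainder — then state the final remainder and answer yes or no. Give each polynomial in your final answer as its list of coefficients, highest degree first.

R = [4], so D(x) is not a factor of P(x). no

Step 1: lead(−9x⁵ − 9x⁴ + 36x³ + 51x² + 21x − 14) ÷ lead(D) = −9x⁵ ÷ −3x = 3x⁴. Subtract (3x⁴)·D = −9x⁵ − 18x⁴. Remainder: 9x⁴ + 36x³ + 51x² + 21x − 14.
Step 2: lead(9x⁴ + 36x³ + 51x² + 21x − 14) ÷ lead(D) = 9x⁴ ÷ −3x = −3x³. Subtract (−3x³)·D = 9x⁴ + 18x³. Remainder: 18x³ + 51x² + 21x − 14.
Step 3: lead(18x³ + 51x² + 21x − 14) ÷ lead(D) = 18x³ ÷ −3x = −6x². Subtract (−6x²)·D = 18x³ + 36x². Remainder: 15x² + 21x − 14.
Step 4: lead(15x² + 21x − 14) ÷ lead(D) = 15x² ÷ −3x = −5x. Subtract (−5x)·D = 15x² + 30x. Remainder: −9x − 14.
Step 5: lead(−9x − 14) ÷ lead(D) = −9x ÷ −3x = 3. Subtract (3)·D = −9x − 18. Remainder: 4.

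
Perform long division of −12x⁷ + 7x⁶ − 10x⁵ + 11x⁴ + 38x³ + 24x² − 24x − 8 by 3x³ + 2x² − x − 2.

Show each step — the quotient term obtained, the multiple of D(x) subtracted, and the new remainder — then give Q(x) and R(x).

Q(x) = −4x⁴ + 5x³ − 8x² + 8x + 8; R(x) = 8

Step 1: lead(−12x⁷ + 7x⁶ − 10x⁵ + 11x⁴ + 38x³ + 24x² − 24x − 8) ÷ lead(D) = −12x⁷ ÷ 3x³ = −4x⁴. Subtract (−4x⁴)·D = −12x⁷ − 8x⁶ + 4x⁵ + 8x⁴. Remainder: 15x⁶ − 14x⁵ + 3x⁴ + 38x³ + 24x² − 24x − 8.
Step 2: lead(15x⁶ − 14x⁵ + 3x⁴ + 38x³ + 24x² − 24x − 8) ÷ lead(D) = 15x⁶ ÷ 3x³ = 5x³. Subtract (5x³)·D = 15x⁶ + 10x⁵ − 5x⁴ − 10x³. Remainder: −24x⁵ + 8x⁴ + 48x³ + 24x² − 24x − 8.
Step 3: lead(−24x⁵ + 8x⁴ + 48x³ + 24x² − 24x − 8) ÷ lead(D) = −24x⁵ ÷ 3x³ = −8x². Subtract (−8x²)·D = −24x⁵ − 16x⁴ + 8x³ + 16x². Remainder: 24x⁴ + 40x³ + 8x² − 24x − 8.
Step 4: lead(24x⁴ + 40x³ + 8x² − 24x − 8) ÷ lead(D) = 24x⁴ ÷ 3x³ = 8x. Subtract (8x)·D = 24x⁴ + 16x³ − 8x² − 16x. Remainder: 24x³ + 16x² − 8x − 8.
Step 5: lead(24x³ + 16x² − 8x − 8) ÷ lead(D) = 24x³ ÷ 3x³ = 8. Subtract (8)·D = 24x³ + 16x² − 8x − 16. Remainder: 8.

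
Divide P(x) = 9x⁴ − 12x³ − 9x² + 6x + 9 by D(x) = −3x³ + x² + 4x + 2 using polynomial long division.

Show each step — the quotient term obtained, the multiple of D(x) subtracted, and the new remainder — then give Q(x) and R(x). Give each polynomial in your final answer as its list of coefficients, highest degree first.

Step 1: lead(9x⁴ − 12x³ − 9x² + 6x + 9) ÷ lead(D) = 9x⁴ ÷ −3x³ = −3x. Subtract (−3x)·D = 9x⁴ − 3x³ − 12x² − 6x. Remainder: −9x³ + 3x² + 12x + 9.
Step 2: lead(−9x³ + 3x² + 12x + 9) ÷ lead(D) = −9x³ ÷ −3x³ = 3. Subtract (3)·D = −9x³ + 3x² + 12x + 6. Remainder: 3.

Q = [-3, 3]; R = [3]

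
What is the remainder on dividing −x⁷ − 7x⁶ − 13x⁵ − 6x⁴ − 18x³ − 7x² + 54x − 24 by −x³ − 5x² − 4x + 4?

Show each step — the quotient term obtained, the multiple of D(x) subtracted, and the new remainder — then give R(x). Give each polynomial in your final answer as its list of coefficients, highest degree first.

R = [6, -4]

Step 1: lead(−x⁷ − 7x⁶ − 13x⁵ − 6x⁴ − 18x³ − 7x² + 54x − 24) ÷ lead(D) = −x⁷ ÷ −x³ = x⁴. Subtract (x⁴)·D = −x⁷ − 5x⁶ − 4x⁵ + 4x⁴. Remainder: −2x⁶ − 9x⁵ − 10x⁴ − 18x³ − 7x² + 54x − 24.
Step 2: lead(−2x⁶ − 9x⁵ − 10x⁴ − 18x³ − 7x² + 54x − 24) ÷ lead(D) = −2x⁶ ÷ −x³ = 2x³. Subtract (2x³)·D = −2x⁶ − 10x⁵ − 8x⁴ + 8x³. Remainder: x⁵ − 2x⁴ − 26x³ − 7x² + 54x − 24.
Step 3: lead(x⁵ − 2x⁴ − 26x³ − 7x² + 54x − 24) ÷ lead(D) = x⁵ ÷ −x³ = −x². Subtract (−x²)·D = x⁵ + 5x⁴ + 4x³ − 4x². Remainder: −7x⁴ − 30x³ − 3x² + 54x − 24.
Step 4: lead(−7x⁴ − 30x³ − 3x² + 54x − 24) ÷ lead(D) = −7x⁴ ÷ −x³ = 7x. Subtract (7x)·D = −7x⁴ − 35x³ − 28x² + 28x. Remainder: 5x³ + 25x² + 26x − 24.
Step 5: lead(5x³ + 25x² + 26x − 24) ÷ lead(D) = 5x³ ÷ −x³ = −5. Subtract (−5)·D = 5x³ + 25x² + 20x − 20. Remainder: 6x − 4.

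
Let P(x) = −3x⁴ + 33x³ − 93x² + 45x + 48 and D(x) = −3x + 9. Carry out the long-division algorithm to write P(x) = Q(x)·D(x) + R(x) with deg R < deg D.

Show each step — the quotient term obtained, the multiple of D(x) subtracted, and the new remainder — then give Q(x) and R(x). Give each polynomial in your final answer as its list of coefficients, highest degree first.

Q = [1, -8, 7, 6]; R = [-6]

Step 1: lead(−3x⁴ + 33x³ − 93x² + 45x + 48) ÷ lead(D) = −3x⁴ ÷ −3x = x³. Subtract (x³)·D = −3x⁴ + 9x³. Remainder: 24x³ − 93x² + 45x + 48.
Step 2: lead(24x³ − 93x² + 45x + 48) ÷ lead(D) = 24x³ ÷ −3x = −8x². Subtract (−8x²)·D = 24x³ − 72x². Remainder: −21x² + 45x + 48.
Step 3: lead(−21x² + 45x + 48) ÷ lead(D) = −21x² ÷ −3x = 7x. Subtract (7x)·D = −21x² + 63x. Remainder: −18x + 48.
Step 4: lead(−18x + 48) ÷ lead(D) = −18x ÷ −3x = 6. Subtract (6)·D = −18x + 54. Remainder: −6.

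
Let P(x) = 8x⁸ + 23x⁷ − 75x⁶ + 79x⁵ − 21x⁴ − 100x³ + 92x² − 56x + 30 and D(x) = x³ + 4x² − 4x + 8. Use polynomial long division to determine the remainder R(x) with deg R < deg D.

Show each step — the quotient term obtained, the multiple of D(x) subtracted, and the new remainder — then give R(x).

R(x) = −2

Step 1: lead(8x⁸ + 23x⁷ − 75x⁶ + 79x⁵ − 21x⁴ − 100x³ + 92x² − 56x + 30) ÷ lead(D) = 8x⁸ ÷ x³ = 8x⁵. Subtract (8x⁵)·D = 8x⁸ + 32x⁷ − 32x⁶ + 64x⁵. Remainder: −9x⁷ − 43x⁶ + 15x⁵ − 21x⁴ − 100x³ + 92x² − 56x + 30.
Step 2: lead(−9x⁷ − 43x⁶ + 15x⁵ − 21x⁴ − 100x³ + 92x² − 56x + 30) ÷ lead(D) = −9x⁷ ÷ x³ = −9x⁴. Subtract (−9x⁴)·D = −9x⁷ − 36x⁶ + 36x⁵ − 72x⁴. Remainder: −7x⁶ − 21x⁵ + 51x⁴ − 100x³ + 92x² − 56x + 30.
Step 3: lead(−7x⁶ − 21x⁵ + 51x⁴ − 100x³ + 92x² − 56x + 30) ÷ lead(D) = −7x⁶ ÷ x³ = −7x³. Subtract (−7x³)·D = −7x⁶ − 28x⁵ + 28x⁴ − 56x³. Remainder: 7x⁵ + 23x⁴ − 44x³ + 92x² − 56x + 30.
Step 4: lead(7x⁵ + 23x⁴ − 44x³ + 92x² − 56x + 30) ÷ lead(D) = 7x⁵ ÷ x³ = 7x². Subtract (7x²)·D = 7x⁵ + 28x⁴ − 28x³ + 56x². Remainder: −5x⁴ − 16x³ + 36x² − 56x + 30.
Step 5: lead(−5x⁴ − 16x³ + 36x² − 56x + 30) ÷ lead(D) = −5x⁴ ÷ x³ = −5x. Subtract (−5x)·D = −5x⁴ − 20x³ + 20x² − 40x. Remainder: 4x³ + 16x² − 16x + 30.
Step 6: lead(4x³ + 16x² − 16x + 30) ÷ lead(D) = 4x³ ÷ x³ = 4. Subtract (4)·D = 4x³ + 16x² − 16x + 32. Remainder: −2.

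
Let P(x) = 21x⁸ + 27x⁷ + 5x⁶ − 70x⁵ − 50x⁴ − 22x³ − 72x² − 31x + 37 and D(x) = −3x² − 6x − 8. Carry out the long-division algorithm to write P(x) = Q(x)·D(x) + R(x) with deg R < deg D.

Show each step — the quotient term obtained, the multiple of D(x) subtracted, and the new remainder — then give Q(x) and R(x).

Q(x) = −7x⁶ + 5x⁵ + 7x⁴ − 4x³ + 6x² + 6x − 4; R(x) = −7x + 5

Step 1: lead(21x⁸ + 27x⁷ + 5x⁶ − 70x⁵ − 50x⁴ − 22x³ − 72x² − 31x + 37) ÷ lead(D) = 21x⁸ ÷ −3x² = −7x⁶. Subtract (−7x⁶)·D = 21x⁸ + 42x⁷ + 56x⁶. Remainder: −15x⁷ − 51x⁶ − 70x⁵ − 50x⁴ − 22x³ − 72x² − 31x + 37.
Step 2: lead(−15x⁷ − 51x⁶ − 70x⁵ − 50x⁴ − 22x³ − 72x² − 31x + 37) ÷ lead(D) = −15x⁷ ÷ −3x² = 5x⁵. Subtract (5x⁵)·D = −15x⁷ − 30x⁶ − 40x⁵. Remainder: −21x⁶ − 30x⁵ − 50x⁴ − 22x³ − 72x² − 31x + 37.
Step 3: lead(−21x⁶ − 30x⁵ − 50x⁴ − 22x³ − 72x² − 31x + 37) ÷ lead(D) = −21x⁶ ÷ −3x² = 7x⁴. Subtract (7x⁴)·D = −21x⁶ − 42x⁵ − 56x⁴. Remainder: 12x⁵ + 6x⁴ − 22x³ − 72x² − 31x + 37.
Step 4: lead(12x⁵ + 6x⁴ − 22x³ − 72x² − 31x + 37) ÷ lead(D) = 12x⁵ ÷ −3x² = −4x³. Subtract (−4x³)·D = 12x⁵ + 24x⁴ + 32x³. Remainder: −18x⁴ − 54x³ − 72x² − 31x + 37.
Step 5: lead(−18x⁴ − 54x³ − 72x² − 31x + 37) ÷ lead(D) = −18x⁴ ÷ −3x² = 6x². Subtract (6x²)·D = −18x⁴ − 36x³ − 48x². Remainder: −18x³ − 24x² − 31x + 37.
Step 6: lead(−18x³ − 24x² − 31x + 37) ÷ lead(D) = −18x³ ÷ −3x² = 6x. Subtract (6x)·D = −18x³ − 36x² − 48x. Remainder: 12x² + 17x + 37.
Step 7: lead(12x² + 17x + 37) ÷ lead(D) = 12x² ÷ −3x² = −4. Subtract (−4)·D = 12x² + 24x + 32. Remainder: −7x + 5.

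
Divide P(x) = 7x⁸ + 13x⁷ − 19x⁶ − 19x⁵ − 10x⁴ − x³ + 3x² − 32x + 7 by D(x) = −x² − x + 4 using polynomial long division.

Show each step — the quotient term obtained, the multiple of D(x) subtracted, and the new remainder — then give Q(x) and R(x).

Step 1: lead(7x⁸ + 13x⁷ − 19x⁶ − 19x⁵ − 10x⁴ − x³ + 3x² − 32x + 7) ÷ lead(D) = 7x⁸ ÷ −x² = −7x⁶. Subtract (−7x⁶)·D = 7x⁸ + 7x⁷ − 28x⁶. Remainder: 6x⁷ + 9x⁶ − 19x⁵ − 10x⁴ − x³ + 3x² − 32x + 7.
Step 2: lead(6x⁷ + 9x⁶ − 19x⁵ − 10x⁴ − x³ + 3x² − 32x + 7) ÷ lead(D) = 6x⁷ ÷ −x² = −6x⁵. Subtract (−6x⁵)·D = 6x⁷ + 6x⁶ − 24x⁵. Remainder: 3x⁶ + 5x⁵ − 10x⁴ − x³ + 3x² − 32x + 7.
Step 3: lead(3x⁶ + 5x⁵ − 10x⁴ − x³ + 3x² − 32x + 7) ÷ lead(D) = 3x⁶ ÷ −x² = −3x⁴. Subtract (−3x⁴)·D = 3x⁶ + 3x⁵ − 12x⁴. Remainder: 2x⁵ + 2x⁴ − x³ + 3x² − 32x + 7.
Step 4: lead(2x⁵ + 2x⁴ − x³ + 3x² − 32x + 7) ÷ lead(D) = 2x⁵ ÷ −x² = −2x³. Subtract (−2x³)·D = 2x⁵ + 2x⁴ − 8x³. Remainder: 7x³ + 3x² − 32x + 7.
Step 5: lead(7x³ + 3x² − 32x + 7) ÷ lead(D) = 7x³ ÷ −x² = −7x. Subtract (−7x)·D = 7x³ + 7x² − 28x. Remainder: −4x² − 4x + 7.
Step 6: lead(−4x² − 4x + 7) ÷ lead(D) = −4x² ÷ −x² = 4. Subtract (4)·D = −4x² − 4x + 16. Remainder: −9.

Q(x) = −7x⁶ − 6x⁵ − 3x⁴ − 2x³ − 7x + 4; R(x) = −9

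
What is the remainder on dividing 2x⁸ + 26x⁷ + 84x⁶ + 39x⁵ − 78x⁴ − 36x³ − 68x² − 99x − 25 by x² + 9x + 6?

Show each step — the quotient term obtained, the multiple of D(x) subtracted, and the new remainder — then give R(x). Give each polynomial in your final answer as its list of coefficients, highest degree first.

Step 1: lead(2x⁸ + 26x⁷ + 84x⁶ + 39x⁵ − 78x⁴ − 36x³ − 68x² − 99x − 25) ÷ lead(D) = 2x⁸ ÷ x² = 2x⁶. Subtract (2x⁶)·D = 2x⁸ + 18x⁷ + 12x⁶. Remainder: 8x⁷ + 72x⁶ + 39x⁵ − 78x⁴ − 36x³ − 68x² − 99x − 25.
Step 2: lead(8x⁷ + 72x⁶ + 39x⁵ − 78x⁴ − 36x³ − 68x² − 99x − 25) ÷ lead(D) = 8x⁷ ÷ x² = 8x⁵. Subtract (8x⁵)·D = 8x⁷ + 72x⁶ + 48x⁵. Remainder: −9x⁵ − 78x⁴ − 36x³ − 68x² − 99x − 25.
Step 3: lead(−9x⁵ − 78x⁴ − 36x³ − 68x² − 99x − 25) ÷ lead(D) = −9x⁵ ÷ x² = −9x³. Subtract (−9x³)·D = −9x⁵ − 81x⁴ − 54x³. Remainder: 3x⁴ + 18x³ − 68x² − 99x − 25.
Step 4: lead(3x⁴ + 18x³ − 68x² − 99x − 25) ÷ lead(D) = 3x⁴ ÷ x² = 3x². Subtract (3x²)·D = 3x⁴ + 27x³ + 18x². Remainder: −9x³ − 86x² − 99x − 25.
Step 5: lead(−9x³ − 86x² − 99x − 25) ÷ lead(D) = −9x³ ÷ x² = −9x. Subtract (−9x)·D = −9x³ − 81x² − 54x. Remainder: −5x² − 45x − 25.
Step 6: lead(−5x² − 45x − 25) ÷ lead(D) = −5x² ÷ x² = −5. Subtract (−5)·D = −5x² − 45x − 30. Remainder: 5.

R = [5]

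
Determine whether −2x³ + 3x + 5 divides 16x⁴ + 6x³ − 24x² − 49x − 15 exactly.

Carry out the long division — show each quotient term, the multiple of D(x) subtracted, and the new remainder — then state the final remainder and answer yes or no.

Step 1: lead(16x⁴ + 6x³ − 24x² − 49x − 15) ÷ lead(D) = 16x⁴ ÷ −2x³ = −8x. Subtract (−8x)·D = 16x⁴ − 24x² − 40x. Remainder: 6x³ − 9x − 15.
Step 2: lead(6x³ − 9x − 15) ÷ lead(D) = 6x³ ÷ −2x³ = −3. Subtract (−3)·D = 6x³ − 9x − 15. Remainder: 0.

R(x) = 0, so D(x) is a factor of P(x). yes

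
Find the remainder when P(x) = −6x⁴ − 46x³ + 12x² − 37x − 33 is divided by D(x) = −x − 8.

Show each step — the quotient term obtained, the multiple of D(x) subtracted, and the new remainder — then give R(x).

R(x) = 7

Step 1: lead(−6x⁴ − 46x³ + 12x² − 37x − 33) ÷ lead(D) = −6x⁴ ÷ −x = 6x³. Subtract (6x³)·D = −6x⁴ − 48x³. Remainder: 2x³ + 12x² − 37x − 33.
Step 2: lead(2x³ + 12x² − 37x − 33) ÷ lead(D) = 2x³ ÷ −x = −2x². Subtract (−2x²)·D = 2x³ + 16x². Remainder: −4x² − 37x − 33.
Step 3: lead(−4x² − 37x − 33) ÷ lead(D) = −4x² ÷ −x = 4x. Subtract (4x)·D = −4x² − 32x. Remainder: −5x − 33.
Step 4: lead(−5x − 33) ÷ lead(D) = −5x ÷ −x = 5. Subtract (5)·D = −5x − 40. Remainder: 7.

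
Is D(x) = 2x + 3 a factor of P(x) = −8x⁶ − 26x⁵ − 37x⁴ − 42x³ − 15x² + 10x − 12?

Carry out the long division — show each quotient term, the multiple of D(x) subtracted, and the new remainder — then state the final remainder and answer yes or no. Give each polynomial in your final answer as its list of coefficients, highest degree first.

Step 1: lead(−8x⁶ − 26x⁵ − 37x⁴ − 42x³ − 15x² + 10x − 12) ÷ lead(D) = −8x⁶ ÷ 2x = −4x⁵. Subtract (−4x⁵)·D = −8x⁶ − 12x⁵. Remainder: −14x⁵ − 37x⁴ − 42x³ − 15x² + 10x − 12.
Step 2: lead(−14x⁵ − 37x⁴ − 42x³ − 15x² + 10x − 12) ÷ lead(D) = −14x⁵ ÷ 2x = −7x⁴. Subtract (−7x⁴)·D = −14x⁵ − 21x⁴. Remainder: −16x⁴ − 42x³ − 15x² + 10x − 12.
Step 3: lead(−16x⁴ − 42x³ − 15x² + 10x − 12) ÷ lead(D) = −16x⁴ ÷ 2x = −8x³. Subtract (−8x³)·D = −16x⁴ − 24x³. Remainder: −18x³ − 15x² + 10x − 12.
Step 4: lead(−18x³ − 15x² + 10x − 12) ÷ lead(D) = −18x³ ÷ 2x = −9x². Subtract (−9x²)·D = −18x³ − 27x². Remainder: 12x² + 10x − 12.
Step 5: lead(12x² + 10x − 12) ÷ lead(D) = 12x² ÷ 2x = 6x. Subtract (6x)·D = 12x² + 18x. Remainder: −8x − 12.
Step 6: lead(−8x − 12) ÷ lead(D) = −8x ÷ 2x = −4. Subtract (−4)·D = −8x − 12. Remainder: 0.

R = [0], so D(x) is a factor of P(x). yes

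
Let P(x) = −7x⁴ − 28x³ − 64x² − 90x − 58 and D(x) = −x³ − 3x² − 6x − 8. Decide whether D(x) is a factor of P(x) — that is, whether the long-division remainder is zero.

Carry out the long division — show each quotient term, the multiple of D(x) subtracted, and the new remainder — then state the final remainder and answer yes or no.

Step 1: lead(−7x⁴ − 28x³ − 64x² − 90x − 58) ÷ lead(D) = −7x⁴ ÷ −x³ = 7x. Subtract (7x)·D = −7x⁴ − 21x³ − 42x² − 56x. Remainder: −7x³ − 22x² − 34x − 58.
Step 2: lead(−7x³ − 22x² − 34x − 58) ÷ lead(D) = −7x³ ÷ −x³ = 7. Subtract (7)·D = −7x³ − 21x² − 42x − 56. Remainder: −x² + 8x − 2.

R(x) = −x² + 8x − 2, so D(x) is not a factor of P(x). no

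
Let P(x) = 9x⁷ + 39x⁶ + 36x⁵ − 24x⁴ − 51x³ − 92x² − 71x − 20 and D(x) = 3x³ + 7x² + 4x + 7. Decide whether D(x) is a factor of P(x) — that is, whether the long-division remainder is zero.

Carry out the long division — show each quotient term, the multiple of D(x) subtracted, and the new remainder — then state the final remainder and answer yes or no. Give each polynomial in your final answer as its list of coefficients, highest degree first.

R = [-6], so D(x) is not a factor of P(x). no

Step 1: lead(9x⁷ + 39x⁶ + 36x⁵ − 24x⁴ − 51x³ − 92x² − 71x − 20) ÷ lead(D) = 9x⁷ ÷ 3x³ = 3x⁴. Subtract (3x⁴)·D = 9x⁷ + 21x⁶ + 12x⁵ + 21x⁴. Remainder: 18x⁶ + 24x⁵ − 45x⁴ − 51x³ − 92x² − 71x − 20.
Step 2: lead(18x⁶ + 24x⁵ − 45x⁴ − 51x³ − 92x² − 71x − 20) ÷ lead(D) = 18x⁶ ÷ 3x³ = 6x³. Subtract (6x³)·D = 18x⁶ + 42x⁵ + 24x⁴ + 42x³. Remainder: −18x⁵ − 69x⁴ − 93x³ − 92x² − 71x − 20.
Step 3: lead(−18x⁵ − 69x⁴ − 93x³ − 92x² − 71x − 20) ÷ lead(D) = −18x⁵ ÷ 3x³ = −6x². Subtract (−6x²)·D = −18x⁵ − 42x⁴ − 24x³ − 42x². Remainder: −27x⁴ − 69x³ − 50x² − 71x − 20.
Step 4: lead(−27x⁴ − 69x³ − 50x² − 71x − 20) ÷ lead(D) = −27x⁴ ÷ 3x³ = −9x. Subtract (−9x)·D = −27x⁴ − 63x³ − 36x² − 63x. Remainder: −6x³ − 14x² − 8x − 20.
Step 5: lead(−6x³ − 14x² − 8x − 20) ÷ lead(D) = −6x³ ÷ 3x³ = −2. Subtract (−2)·D = −6x³ − 14x² − 8x − 14. Remainder: −6.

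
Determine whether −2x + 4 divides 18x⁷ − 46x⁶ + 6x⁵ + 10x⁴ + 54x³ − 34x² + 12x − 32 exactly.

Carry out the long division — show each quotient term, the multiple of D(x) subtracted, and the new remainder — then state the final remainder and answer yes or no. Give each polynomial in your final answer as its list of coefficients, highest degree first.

R = [0], so D(x) is a factor of P(x). yes

Step 1: lead(18x⁷ − 46x⁶ + 6x⁵ + 10x⁴ + 54x³ − 34x² + 12x − 32) ÷ lead(D) = 18x⁷ ÷ −2x = −9x⁶. Subtract (−9x⁶)·D = 18x⁷ − 36x⁶. Remainder: −10x⁶ + 6x⁵ + 10x⁴ + 54x³ − 34x² + 12x − 32.
Step 2: lead(−10x⁶ + 6x⁵ + 10x⁴ + 54x³ − 34x² + 12x − 32) ÷ lead(D) = −10x⁶ ÷ −2x = 5x⁵. Subtract (5x⁵)·D = −10x⁶ + 20x⁵. Remainder: −14x⁵ + 10x⁴ + 54x³ − 34x² + 12x − 32.
Step 3: lead(−14x⁵ + 10x⁴ + 54x³ − 34x² + 12x − 32) ÷ lead(D) = −14x⁵ ÷ −2x = 7x⁴. Subtract (7x⁴)·D = −14x⁵ + 28x⁴. Remainder: −18x⁴ + 54x³ − 34x² + 12x − 32.
Step 4: lead(−18x⁴ + 54x³ − 34x² + 12x − 32) ÷ lead(D) = −18x⁴ ÷ −2x = 9x³. Subtract (9x³)·D = −18x⁴ + 36x³. Remainder: 18x³ − 34x² + 12x − 32.
Step 5: lead(18x³ − 34x² + 12x − 32) ÷ lead(D) = 18x³ ÷ −2x = −9x². Subtract (−9x²)·D = 18x³ − 36x². Remainder: 2x² + 12x − 32.
Step 6: lead(2x² + 12x − 32) ÷ lead(D) = 2x² ÷ −2x = −x. Subtract (−x)·D = 2x² − 4x. Remainder: 16x − 32.
Step 7: lead(16x − 32) ÷ lead(D) = 16x ÷ −2x = −8. Subtract (−8)·D = 16x − 32. Remainder: 0.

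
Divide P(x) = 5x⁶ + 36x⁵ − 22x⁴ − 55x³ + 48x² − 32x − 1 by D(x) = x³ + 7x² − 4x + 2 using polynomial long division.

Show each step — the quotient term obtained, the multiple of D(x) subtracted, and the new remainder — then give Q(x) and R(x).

Q(x) = 5x³ + x² − 9x + 2; R(x) = −4x² − 6x − 5

Step 1: lead(5x⁶ + 36x⁵ − 22x⁴ − 55x³ + 48x² − 32x − 1) ÷ lead(D) = 5x⁶ ÷ x³ = 5x³. Subtract (5x³)·D = 5x⁶ + 35x⁵ − 20x⁴ + 10x³. Remainder: x⁵ − 2x⁴ − 65x³ + 48x² − 32x − 1.
Step 2: lead(x⁵ − 2x⁴ − 65x³ + 48x² − 32x − 1) ÷ lead(D) = x⁵ ÷ x³ = x². Subtract (x²)·D = x⁵ + 7x⁴ − 4x³ + 2x². Remainder: −9x⁴ − 61x³ + 46x² − 32x − 1.
Step 3: lead(−9x⁴ − 61x³ + 46x² − 32x − 1) ÷ lead(D) = −9x⁴ ÷ x³ = −9x. Subtract (−9x)·D = −9x⁴ − 63x³ + 36x² − 18x. Remainder: 2x³ + 10x² − 14x − 1.
Step 4: lead(2x³ + 10x² − 14x − 1) ÷ lead(D) = 2x³ ÷ x³ = 2. Subtract (2)·D = 2x³ + 14x² − 8x + 4. Remainder: −4x² − 6x − 5.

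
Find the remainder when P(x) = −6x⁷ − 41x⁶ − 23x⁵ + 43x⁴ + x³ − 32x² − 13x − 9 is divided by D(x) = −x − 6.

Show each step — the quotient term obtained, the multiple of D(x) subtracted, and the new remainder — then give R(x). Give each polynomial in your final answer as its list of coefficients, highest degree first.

R = [-3]

Step 1: lead(−6x⁷ − 41x⁶ − 23x⁵ + 43x⁴ + x³ − 32x² − 13x − 9) ÷ lead(D) = −6x⁷ ÷ −x = 6x⁶. Subtract (6x⁶)·D = −6x⁷ − 36x⁶. Remainder: −5x⁶ − 23x⁵ + 43x⁴ + x³ − 32x² − 13x − 9.
Step 2: lead(−5x⁶ − 23x⁵ + 43x⁴ + x³ − 32x² − 13x − 9) ÷ lead(D) = −5x⁶ ÷ −x = 5x⁵. Subtract (5x⁵)·D = −5x⁶ − 30x⁵. Remainder: 7x⁵ + 43x⁴ + x³ − 32x² − 13x − 9.
Step 3: lead(7x⁵ + 43x⁴ + x³ − 32x² − 13x − 9) ÷ lead(D) = 7x⁵ ÷ −x = −7x⁴. Subtract (−7x⁴)·D = 7x⁵ + 42x⁴. Remainder: x⁴ + x³ − 32x² − 13x − 9.
Step 4: lead(x⁴ + x³ − 32x² − 13x − 9) ÷ lead(D) = x⁴ ÷ −x = −x³. Subtract (−x³)·D = x⁴ + 6x³. Remainder: −5x³ − 32x² − 13x − 9.
Step 5: lead(−5x³ − 32x² − 13x − 9) ÷ lead(D) = −5x³ ÷ −x = 5x². Subtract (5x²)·D = −5x³ − 30x². Remainder: −2x² − 13x − 9.
Step 6: lead(−2x² − 13x − 9) ÷ lead(D) = −2x² ÷ −x = 2x. Subtract (2x)·D = −2x² − 12x. Remainder: −x − 9.
Step 7: lead(−x − 9) ÷ lead(D) = −x ÷ −x = 1. Subtract (1)·D = −x − 6. Remainder: −3.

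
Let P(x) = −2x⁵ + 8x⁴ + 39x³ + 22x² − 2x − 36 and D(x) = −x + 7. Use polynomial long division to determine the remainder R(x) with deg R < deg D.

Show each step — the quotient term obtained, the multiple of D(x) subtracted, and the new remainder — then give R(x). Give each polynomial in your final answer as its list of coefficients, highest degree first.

Step 1: lead(−2x⁵ + 8x⁴ + 39x³ + 22x² − 2x − 36) ÷ lead(D) = −2x⁵ ÷ −x = 2x⁴. Subtract (2x⁴)·D = −2x⁵ + 14x⁴. Remainder: −6x⁴ + 39x³ + 22x² − 2x − 36.
Step 2: lead(−6x⁴ + 39x³ + 22x² − 2x − 36) ÷ lead(D) = −6x⁴ ÷ −x = 6x³. Subtract (6x³)·D = −6x⁴ + 42x³. Remainder: −3x³ + 22x² − 2x − 36.
Step 3: lead(−3x³ + 22x² − 2x − 36) ÷ lead(D) = −3x³ ÷ −x = 3x². Subtract (3x²)·D = −3x³ + 21x². Remainder: x² − 2x − 36.
Step 4: lead(x² − 2x − 36) ÷ lead(D) = x² ÷ −x = −x. Subtract (−x)·D = x² − 7x. Remainder: 5x − 36.
Step 5: lead(5x − 36) ÷ lead(D) = 5x ÷ −x = −5. Subtract (−5)·D = 5x − 35. Remainder: −1.

R = [-1]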